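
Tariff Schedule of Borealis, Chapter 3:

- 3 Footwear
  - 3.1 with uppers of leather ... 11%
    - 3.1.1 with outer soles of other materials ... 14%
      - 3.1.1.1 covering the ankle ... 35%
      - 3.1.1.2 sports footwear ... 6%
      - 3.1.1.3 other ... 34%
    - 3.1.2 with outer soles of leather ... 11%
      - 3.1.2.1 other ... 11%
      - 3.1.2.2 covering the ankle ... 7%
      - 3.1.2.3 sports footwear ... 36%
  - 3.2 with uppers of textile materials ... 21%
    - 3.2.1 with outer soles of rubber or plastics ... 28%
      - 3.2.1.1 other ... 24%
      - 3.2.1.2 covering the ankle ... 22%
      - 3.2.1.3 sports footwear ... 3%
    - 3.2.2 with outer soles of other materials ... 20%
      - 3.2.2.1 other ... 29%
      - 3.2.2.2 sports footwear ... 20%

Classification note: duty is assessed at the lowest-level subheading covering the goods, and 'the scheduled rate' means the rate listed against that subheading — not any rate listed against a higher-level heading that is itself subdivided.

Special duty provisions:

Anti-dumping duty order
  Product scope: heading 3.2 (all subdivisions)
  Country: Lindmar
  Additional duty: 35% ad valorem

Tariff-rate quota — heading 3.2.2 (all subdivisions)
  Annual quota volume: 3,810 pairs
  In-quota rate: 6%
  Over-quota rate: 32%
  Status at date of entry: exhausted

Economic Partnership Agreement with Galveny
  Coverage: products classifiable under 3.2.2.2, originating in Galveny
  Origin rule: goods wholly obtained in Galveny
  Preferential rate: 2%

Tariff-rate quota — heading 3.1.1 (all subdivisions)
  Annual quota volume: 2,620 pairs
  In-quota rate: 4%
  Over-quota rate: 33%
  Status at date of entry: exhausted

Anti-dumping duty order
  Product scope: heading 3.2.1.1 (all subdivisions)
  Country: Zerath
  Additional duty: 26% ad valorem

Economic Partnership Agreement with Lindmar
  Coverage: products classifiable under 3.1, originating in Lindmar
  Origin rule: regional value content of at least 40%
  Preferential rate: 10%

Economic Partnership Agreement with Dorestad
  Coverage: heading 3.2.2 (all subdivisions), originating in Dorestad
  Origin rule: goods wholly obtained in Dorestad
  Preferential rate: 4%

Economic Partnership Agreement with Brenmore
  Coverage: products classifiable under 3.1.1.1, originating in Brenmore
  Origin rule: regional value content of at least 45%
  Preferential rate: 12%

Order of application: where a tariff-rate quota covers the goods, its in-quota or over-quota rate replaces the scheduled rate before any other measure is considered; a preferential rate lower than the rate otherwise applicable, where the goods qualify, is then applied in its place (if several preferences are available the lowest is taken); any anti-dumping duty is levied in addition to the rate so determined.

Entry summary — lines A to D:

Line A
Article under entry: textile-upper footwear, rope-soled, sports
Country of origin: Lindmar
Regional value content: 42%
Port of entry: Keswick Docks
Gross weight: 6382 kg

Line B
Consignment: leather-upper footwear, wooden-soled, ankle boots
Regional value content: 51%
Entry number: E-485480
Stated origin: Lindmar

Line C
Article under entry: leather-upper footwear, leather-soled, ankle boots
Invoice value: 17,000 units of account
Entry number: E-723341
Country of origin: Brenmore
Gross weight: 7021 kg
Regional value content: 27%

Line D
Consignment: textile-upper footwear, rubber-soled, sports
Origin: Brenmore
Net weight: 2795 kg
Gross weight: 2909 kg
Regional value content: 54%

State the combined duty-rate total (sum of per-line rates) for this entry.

Line A: textile-upper → 3.2; rope-soled → 3.2.2; sports → 3.2.2.2. Scheduled 20%. quota on 3.2.2 exhausted → over-quota 32%; Lindmar agreement on 3.1: 3.2.2.2 not covered; anti-dumping (Lindmar, 3.2): +35%; total 32% + 35% = 67%. → 67%.
Line B: leather-upper → 3.1; wooden-soled → 3.1.1; ankle boots → 3.1.1.1. Scheduled 35%. quota on 3.1.1 exhausted → over-quota 33%; Lindmar agreement on 3.1: RVC ≥ 40% → 10% available; preferential 10%. → 10%.
Line C: leather-upper → 3.1; leather-soled → 3.1.2; ankle boots → 3.1.2.2. Scheduled 7%. Brenmore agreement on 3.1.1.1: 3.1.2.2 not covered. → 7%.
Line D: textile-upper → 3.2; rubber-soled → 3.2.1; sports → 3.2.1.3. Scheduled 3%. Brenmore agreement on 3.1.1.1: 3.2.1.3 not covered. → 3%.
Sum: 67% + 10% + 7% + 3% = 87%.

87%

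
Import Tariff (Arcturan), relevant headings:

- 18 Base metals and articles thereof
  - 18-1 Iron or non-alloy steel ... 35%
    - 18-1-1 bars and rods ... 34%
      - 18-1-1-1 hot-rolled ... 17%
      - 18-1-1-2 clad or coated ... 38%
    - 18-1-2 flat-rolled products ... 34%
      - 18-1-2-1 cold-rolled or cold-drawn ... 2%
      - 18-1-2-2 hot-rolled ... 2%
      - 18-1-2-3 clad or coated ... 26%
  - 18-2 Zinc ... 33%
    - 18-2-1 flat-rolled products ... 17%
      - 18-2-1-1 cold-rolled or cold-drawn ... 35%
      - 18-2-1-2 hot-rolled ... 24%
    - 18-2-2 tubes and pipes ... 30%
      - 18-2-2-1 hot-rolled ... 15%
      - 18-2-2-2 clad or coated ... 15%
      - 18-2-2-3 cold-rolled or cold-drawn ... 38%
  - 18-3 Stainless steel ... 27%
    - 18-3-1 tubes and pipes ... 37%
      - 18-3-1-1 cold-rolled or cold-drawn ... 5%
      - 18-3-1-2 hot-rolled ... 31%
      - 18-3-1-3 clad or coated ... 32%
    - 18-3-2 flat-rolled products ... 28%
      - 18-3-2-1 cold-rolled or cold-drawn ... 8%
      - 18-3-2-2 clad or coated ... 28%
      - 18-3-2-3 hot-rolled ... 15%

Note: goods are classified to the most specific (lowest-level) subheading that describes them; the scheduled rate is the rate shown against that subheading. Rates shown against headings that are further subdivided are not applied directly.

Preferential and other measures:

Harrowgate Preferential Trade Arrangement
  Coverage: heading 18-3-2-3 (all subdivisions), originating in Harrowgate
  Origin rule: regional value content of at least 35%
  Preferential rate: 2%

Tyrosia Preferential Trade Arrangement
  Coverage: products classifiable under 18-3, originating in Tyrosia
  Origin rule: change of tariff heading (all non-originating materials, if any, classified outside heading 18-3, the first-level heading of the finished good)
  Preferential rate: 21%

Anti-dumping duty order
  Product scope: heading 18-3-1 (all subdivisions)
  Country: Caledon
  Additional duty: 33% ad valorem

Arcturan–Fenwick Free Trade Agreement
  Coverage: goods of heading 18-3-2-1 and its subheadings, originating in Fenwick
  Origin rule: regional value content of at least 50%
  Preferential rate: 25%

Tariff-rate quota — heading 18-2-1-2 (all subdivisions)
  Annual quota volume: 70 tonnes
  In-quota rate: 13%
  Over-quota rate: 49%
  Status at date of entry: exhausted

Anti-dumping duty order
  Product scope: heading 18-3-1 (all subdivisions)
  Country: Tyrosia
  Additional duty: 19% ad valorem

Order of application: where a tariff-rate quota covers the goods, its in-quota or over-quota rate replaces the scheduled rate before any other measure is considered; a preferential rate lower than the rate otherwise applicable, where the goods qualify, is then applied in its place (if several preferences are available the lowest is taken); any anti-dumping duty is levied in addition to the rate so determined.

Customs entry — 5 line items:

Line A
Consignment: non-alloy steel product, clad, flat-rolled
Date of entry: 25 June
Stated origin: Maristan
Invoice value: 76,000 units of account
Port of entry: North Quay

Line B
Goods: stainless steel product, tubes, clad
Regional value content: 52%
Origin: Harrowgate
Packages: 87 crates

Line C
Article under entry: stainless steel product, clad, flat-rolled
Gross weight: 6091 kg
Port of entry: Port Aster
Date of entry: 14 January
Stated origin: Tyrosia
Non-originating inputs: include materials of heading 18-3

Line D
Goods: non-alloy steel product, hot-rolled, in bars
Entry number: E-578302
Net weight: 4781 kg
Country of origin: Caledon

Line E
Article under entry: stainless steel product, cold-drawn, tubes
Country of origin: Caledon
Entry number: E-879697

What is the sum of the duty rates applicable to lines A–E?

141%

Line A: non-alloy steel → 18-1; flat-rolled → 18-1-2; clad → 18-1-2-3. Scheduled 26%. No special measure applies. → 26%.
Line B: stainless steel → 18-3; tubes → 18-3-1; clad → 18-3-1-3. Scheduled 32%. Harrowgate agreement on 18-3-2-3: 18-3-1-3 not covered. → 32%.
Line C: stainless steel → 18-3; flat-rolled → 18-3-2; clad → 18-3-2-2. Scheduled 28%. Tyrosia agreement on 18-3: CTH not met. → 28%.
Line D: non-alloy steel → 18-1; in bars → 18-1-1; hot-rolled → 18-1-1-1. Scheduled 17%. No special measure applies. → 17%.
Line E: stainless steel → 18-3; tubes → 18-3-1; cold-drawn → 18-3-1-1. Scheduled 5%. anti-dumping (Caledon, 18-3-1): +33%; total 5% + 33% = 38%. → 38%.
Sum: 26% + 32% + 28% + 17% + 38% = 141%.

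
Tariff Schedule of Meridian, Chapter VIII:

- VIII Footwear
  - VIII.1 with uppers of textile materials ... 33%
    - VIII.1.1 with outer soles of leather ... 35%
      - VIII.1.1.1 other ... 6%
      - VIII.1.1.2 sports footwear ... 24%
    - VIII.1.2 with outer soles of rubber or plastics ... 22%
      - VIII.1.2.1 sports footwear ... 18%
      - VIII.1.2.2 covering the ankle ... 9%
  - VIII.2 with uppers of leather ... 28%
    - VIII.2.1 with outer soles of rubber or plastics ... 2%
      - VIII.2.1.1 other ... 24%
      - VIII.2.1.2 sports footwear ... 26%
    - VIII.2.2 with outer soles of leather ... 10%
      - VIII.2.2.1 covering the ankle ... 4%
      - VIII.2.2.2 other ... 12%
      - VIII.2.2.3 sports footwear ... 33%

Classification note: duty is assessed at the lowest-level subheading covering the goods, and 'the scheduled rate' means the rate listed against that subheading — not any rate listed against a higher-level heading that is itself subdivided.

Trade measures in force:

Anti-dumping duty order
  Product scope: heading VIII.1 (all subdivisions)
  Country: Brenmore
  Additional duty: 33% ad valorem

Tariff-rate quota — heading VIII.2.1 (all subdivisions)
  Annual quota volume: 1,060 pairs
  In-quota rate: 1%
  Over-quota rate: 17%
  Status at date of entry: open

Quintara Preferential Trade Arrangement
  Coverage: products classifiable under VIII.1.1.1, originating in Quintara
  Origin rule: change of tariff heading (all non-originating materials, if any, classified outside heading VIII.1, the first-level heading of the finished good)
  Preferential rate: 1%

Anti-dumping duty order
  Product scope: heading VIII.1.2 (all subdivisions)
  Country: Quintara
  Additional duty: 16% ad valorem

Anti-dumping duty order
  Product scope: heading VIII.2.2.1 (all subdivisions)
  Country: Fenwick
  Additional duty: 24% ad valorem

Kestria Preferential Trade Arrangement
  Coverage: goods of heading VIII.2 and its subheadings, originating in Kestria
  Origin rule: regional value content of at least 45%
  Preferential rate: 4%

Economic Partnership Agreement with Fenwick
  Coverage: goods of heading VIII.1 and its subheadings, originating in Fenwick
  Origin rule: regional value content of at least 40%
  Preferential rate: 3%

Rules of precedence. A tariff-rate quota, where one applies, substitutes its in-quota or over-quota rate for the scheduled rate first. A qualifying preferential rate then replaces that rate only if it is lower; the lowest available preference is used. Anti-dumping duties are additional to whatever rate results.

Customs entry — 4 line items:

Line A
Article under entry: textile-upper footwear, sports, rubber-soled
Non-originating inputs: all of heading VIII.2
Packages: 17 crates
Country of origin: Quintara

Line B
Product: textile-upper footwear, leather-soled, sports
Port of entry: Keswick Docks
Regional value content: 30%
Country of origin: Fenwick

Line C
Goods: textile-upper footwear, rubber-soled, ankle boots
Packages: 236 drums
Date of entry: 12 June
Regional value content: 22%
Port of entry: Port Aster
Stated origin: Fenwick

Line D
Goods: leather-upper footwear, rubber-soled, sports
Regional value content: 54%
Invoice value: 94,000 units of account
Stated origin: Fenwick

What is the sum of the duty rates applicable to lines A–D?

Line A: textile-upper → VIII.1; rubber-soled → VIII.1.2; sports → VIII.1.2.1. Scheduled 18%. Quintara agreement on VIII.1.1.1: VIII.1.2.1 not covered; anti-dumping (Quintara, VIII.1.2): +16%; total 18% + 16% = 34%. → 34%.
Line B: textile-upper → VIII.1; leather-soled → VIII.1.1; sports → VIII.1.1.2. Scheduled 24%. Fenwick agreement on VIII.1: RVC < 40%. → 24%.
Line C: textile-upper → VIII.1; rubber-soled → VIII.1.2; ankle boots → VIII.1.2.2. Scheduled 9%. Fenwick agreement on VIII.1: RVC < 40%. → 9%.
Line D: leather-upper → VIII.2; rubber-soled → VIII.2.1; sports → VIII.2.1.2. Scheduled 26%. quota on VIII.2.1 open → in-quota 1%; Fenwick agreement on VIII.1: VIII.2.1.2 not covered. → 1%.
Sum: 34% + 24% + 9% + 1% = 68%.

68%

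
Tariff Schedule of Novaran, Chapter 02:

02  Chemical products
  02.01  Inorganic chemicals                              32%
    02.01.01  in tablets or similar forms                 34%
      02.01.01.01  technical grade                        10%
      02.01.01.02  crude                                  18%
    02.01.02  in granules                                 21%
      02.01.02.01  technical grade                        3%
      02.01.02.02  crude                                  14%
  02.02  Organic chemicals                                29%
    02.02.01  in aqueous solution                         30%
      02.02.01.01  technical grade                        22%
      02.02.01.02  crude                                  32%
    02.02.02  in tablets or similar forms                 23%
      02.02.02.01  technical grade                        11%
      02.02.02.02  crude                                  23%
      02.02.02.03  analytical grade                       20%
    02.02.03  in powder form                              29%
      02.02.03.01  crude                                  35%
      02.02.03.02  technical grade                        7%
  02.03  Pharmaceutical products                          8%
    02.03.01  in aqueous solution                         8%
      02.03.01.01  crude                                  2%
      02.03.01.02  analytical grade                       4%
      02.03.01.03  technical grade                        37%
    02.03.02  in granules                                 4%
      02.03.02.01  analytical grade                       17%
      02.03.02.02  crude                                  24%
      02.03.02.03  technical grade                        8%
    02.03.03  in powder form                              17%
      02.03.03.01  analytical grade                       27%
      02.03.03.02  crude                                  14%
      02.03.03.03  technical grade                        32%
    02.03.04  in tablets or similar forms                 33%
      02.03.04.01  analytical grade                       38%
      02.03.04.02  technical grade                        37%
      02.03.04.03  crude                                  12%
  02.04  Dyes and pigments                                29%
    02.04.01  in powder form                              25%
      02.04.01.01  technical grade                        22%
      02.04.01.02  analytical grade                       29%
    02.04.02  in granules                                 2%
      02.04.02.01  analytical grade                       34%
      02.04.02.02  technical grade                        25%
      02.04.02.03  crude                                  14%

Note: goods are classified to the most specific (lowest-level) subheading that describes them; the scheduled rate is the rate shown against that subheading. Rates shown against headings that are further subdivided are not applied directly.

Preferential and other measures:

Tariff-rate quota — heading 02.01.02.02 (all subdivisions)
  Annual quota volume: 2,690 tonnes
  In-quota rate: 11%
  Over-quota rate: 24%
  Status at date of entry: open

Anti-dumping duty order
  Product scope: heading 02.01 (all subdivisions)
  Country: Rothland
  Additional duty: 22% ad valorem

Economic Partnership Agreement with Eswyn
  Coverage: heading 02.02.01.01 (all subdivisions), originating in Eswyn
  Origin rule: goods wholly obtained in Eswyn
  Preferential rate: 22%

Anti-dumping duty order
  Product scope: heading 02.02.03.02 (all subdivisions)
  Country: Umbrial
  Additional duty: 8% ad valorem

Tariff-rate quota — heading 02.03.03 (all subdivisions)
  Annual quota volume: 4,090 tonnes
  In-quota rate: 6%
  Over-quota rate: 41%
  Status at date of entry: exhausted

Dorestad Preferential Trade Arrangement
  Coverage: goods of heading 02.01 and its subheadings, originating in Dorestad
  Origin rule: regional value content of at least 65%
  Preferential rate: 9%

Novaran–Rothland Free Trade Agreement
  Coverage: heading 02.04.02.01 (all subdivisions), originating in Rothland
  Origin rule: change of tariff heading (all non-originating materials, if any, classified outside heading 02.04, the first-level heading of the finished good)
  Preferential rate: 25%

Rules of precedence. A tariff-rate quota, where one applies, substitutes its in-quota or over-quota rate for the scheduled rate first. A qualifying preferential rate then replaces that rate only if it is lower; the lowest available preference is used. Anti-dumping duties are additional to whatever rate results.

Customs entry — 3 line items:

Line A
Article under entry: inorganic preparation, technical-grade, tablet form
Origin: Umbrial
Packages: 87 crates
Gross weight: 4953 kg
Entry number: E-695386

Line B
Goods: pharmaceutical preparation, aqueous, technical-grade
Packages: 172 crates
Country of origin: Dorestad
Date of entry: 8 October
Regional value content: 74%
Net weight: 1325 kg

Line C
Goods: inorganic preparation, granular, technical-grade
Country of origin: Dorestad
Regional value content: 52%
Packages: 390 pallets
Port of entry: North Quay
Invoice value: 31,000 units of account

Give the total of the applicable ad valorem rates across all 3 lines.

50%

Line A: inorganic → 02.01; tablet form → 02.01.01; technical-grade → 02.01.01.01. Scheduled 10%. No special measure applies. → 10%.
Line B: pharmaceutical → 02.03; aqueous → 02.03.01; technical-grade → 02.03.01.03. Scheduled 37%. Dorestad agreement on 02.01: 02.03.01.03 not covered. → 37%.
Line C: inorganic → 02.01; granular → 02.01.02; technical-grade → 02.01.02.01. Scheduled 3%. Dorestad agreement on 02.01: RVC < 65%. → 3%.
Sum: 10% + 37% + 3% = 50%.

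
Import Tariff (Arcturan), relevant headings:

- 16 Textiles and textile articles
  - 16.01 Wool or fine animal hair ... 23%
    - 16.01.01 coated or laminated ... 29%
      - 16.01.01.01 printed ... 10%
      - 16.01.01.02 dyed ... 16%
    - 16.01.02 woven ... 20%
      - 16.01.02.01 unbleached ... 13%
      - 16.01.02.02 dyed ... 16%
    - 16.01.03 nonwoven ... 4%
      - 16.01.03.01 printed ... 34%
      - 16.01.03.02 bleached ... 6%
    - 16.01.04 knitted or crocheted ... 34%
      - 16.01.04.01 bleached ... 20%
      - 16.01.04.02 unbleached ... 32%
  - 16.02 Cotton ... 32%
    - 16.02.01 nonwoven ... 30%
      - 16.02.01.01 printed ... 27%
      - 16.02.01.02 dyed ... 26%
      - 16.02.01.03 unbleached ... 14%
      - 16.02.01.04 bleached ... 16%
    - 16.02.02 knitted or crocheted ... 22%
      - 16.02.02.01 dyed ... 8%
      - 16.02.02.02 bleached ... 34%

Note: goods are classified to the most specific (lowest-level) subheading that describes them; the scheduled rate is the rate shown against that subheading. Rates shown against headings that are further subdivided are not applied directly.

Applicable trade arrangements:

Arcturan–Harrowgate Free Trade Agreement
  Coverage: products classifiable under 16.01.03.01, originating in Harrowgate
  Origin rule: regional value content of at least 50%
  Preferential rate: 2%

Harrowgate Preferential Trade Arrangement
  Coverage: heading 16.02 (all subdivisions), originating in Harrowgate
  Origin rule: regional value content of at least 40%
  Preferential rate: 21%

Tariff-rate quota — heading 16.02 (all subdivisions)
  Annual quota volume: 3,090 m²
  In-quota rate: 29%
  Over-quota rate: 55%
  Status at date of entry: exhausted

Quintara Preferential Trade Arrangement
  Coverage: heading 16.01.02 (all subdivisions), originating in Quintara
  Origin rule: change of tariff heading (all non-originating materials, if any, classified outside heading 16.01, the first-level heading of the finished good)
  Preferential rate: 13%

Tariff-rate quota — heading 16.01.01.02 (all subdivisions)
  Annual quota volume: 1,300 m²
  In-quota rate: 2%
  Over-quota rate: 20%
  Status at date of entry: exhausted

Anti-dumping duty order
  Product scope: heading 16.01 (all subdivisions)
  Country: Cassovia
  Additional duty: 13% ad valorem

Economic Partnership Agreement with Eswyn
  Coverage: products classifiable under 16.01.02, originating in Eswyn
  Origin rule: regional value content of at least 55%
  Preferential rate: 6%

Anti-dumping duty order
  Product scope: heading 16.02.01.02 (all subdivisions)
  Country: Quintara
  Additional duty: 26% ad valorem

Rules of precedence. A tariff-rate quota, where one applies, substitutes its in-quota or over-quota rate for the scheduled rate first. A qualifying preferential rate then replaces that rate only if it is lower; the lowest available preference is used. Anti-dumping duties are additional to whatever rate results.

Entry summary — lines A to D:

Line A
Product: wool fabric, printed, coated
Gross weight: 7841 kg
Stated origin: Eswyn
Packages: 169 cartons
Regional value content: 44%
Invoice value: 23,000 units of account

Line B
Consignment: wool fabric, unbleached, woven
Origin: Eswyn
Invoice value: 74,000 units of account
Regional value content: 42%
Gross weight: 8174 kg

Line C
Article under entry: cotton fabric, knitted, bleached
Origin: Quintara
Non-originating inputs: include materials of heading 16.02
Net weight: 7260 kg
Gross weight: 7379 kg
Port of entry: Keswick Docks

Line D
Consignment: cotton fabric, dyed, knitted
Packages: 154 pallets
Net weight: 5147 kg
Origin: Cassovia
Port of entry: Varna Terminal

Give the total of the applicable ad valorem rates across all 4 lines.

Line A: wool → 16.01; coated → 16.01.01; printed → 16.01.01.01. Scheduled 10%. Eswyn agreement on 16.01.02: 16.01.01.01 not covered. → 10%.
Line B: wool → 16.01; woven → 16.01.02; unbleached → 16.01.02.01. Scheduled 13%. Eswyn agreement on 16.01.02: RVC < 55%. → 13%.
Line C: cotton → 16.02; knitted → 16.02.02; bleached → 16.02.02.02. Scheduled 34%. quota on 16.02 exhausted → over-quota 55%; Quintara agreement on 16.01.02: 16.02.02.02 not covered. → 55%.
Line D: cotton → 16.02; knitted → 16.02.02; dyed → 16.02.02.01. Scheduled 8%. quota on 16.02 exhausted → over-quota 55%. → 55%.
Sum: 10% + 13% + 55% + 55% = 133%.

133%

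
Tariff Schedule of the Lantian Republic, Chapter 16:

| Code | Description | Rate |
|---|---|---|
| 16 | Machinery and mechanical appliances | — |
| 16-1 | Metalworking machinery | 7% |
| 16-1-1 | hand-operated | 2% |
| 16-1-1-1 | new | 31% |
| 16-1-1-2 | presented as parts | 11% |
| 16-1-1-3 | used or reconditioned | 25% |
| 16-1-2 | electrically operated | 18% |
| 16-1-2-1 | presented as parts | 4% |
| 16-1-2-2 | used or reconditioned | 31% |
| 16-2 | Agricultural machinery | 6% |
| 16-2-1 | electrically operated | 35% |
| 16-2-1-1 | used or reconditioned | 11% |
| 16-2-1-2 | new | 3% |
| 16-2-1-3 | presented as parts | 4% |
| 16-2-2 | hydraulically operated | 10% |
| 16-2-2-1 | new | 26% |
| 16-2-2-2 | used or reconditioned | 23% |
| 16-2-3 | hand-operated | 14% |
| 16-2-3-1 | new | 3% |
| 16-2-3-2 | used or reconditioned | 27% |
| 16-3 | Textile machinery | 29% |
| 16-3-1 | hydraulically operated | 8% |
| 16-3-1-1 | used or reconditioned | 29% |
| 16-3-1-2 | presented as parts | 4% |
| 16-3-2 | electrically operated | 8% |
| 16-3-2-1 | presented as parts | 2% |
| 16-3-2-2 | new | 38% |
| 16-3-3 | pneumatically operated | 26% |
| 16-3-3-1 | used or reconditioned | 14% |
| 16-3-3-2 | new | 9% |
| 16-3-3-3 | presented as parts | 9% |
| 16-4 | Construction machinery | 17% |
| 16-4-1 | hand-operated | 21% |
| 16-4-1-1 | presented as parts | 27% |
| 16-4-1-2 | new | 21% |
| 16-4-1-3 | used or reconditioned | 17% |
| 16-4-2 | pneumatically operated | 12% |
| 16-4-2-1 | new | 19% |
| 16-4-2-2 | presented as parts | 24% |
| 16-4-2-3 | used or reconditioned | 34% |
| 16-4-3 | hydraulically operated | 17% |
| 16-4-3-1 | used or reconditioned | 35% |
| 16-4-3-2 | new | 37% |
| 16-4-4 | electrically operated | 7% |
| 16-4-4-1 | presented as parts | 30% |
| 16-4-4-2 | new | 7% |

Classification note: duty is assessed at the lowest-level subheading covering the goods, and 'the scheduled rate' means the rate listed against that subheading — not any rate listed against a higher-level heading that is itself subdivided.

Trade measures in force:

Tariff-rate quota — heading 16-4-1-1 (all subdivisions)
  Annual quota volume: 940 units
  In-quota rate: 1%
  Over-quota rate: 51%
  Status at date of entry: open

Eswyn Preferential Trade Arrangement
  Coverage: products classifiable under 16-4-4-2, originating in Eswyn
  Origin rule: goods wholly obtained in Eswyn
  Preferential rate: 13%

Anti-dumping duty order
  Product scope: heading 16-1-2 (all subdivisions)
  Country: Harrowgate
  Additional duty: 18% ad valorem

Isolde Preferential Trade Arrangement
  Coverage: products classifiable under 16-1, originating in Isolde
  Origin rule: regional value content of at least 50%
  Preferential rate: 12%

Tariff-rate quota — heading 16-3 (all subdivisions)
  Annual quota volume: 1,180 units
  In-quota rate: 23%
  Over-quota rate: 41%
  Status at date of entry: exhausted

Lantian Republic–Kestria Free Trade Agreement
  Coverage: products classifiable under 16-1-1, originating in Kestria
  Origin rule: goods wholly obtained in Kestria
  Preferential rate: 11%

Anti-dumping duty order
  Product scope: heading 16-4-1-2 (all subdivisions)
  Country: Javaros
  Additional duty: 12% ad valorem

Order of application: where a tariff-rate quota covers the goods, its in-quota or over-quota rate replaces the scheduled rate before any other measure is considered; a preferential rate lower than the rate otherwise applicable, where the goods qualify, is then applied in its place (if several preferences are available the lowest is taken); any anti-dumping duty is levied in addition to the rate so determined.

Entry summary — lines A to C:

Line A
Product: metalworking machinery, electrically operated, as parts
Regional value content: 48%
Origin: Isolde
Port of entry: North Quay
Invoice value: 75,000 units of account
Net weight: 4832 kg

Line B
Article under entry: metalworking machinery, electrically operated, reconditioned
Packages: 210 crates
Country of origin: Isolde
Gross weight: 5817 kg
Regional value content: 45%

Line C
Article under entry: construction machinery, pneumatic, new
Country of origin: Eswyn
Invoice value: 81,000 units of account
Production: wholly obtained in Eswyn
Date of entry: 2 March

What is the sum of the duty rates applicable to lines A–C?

54%

Line A: metalworking → 16-1; electrically operated → 16-1-2; as parts → 16-1-2-1. Scheduled 4%. Isolde agreement on 16-1: RVC < 50%. → 4%.
Line B: metalworking → 16-1; electrically operated → 16-1-2; reconditioned → 16-1-2-2. Scheduled 31%. Isolde agreement on 16-1: RVC < 50%. → 31%.
Line C: construction → 16-4; pneumatic → 16-4-2; new → 16-4-2-1. Scheduled 19%. Eswyn agreement on 16-4-4-2: 16-4-2-1 not covered. → 19%.
Sum: 4% + 31% + 19% = 54%.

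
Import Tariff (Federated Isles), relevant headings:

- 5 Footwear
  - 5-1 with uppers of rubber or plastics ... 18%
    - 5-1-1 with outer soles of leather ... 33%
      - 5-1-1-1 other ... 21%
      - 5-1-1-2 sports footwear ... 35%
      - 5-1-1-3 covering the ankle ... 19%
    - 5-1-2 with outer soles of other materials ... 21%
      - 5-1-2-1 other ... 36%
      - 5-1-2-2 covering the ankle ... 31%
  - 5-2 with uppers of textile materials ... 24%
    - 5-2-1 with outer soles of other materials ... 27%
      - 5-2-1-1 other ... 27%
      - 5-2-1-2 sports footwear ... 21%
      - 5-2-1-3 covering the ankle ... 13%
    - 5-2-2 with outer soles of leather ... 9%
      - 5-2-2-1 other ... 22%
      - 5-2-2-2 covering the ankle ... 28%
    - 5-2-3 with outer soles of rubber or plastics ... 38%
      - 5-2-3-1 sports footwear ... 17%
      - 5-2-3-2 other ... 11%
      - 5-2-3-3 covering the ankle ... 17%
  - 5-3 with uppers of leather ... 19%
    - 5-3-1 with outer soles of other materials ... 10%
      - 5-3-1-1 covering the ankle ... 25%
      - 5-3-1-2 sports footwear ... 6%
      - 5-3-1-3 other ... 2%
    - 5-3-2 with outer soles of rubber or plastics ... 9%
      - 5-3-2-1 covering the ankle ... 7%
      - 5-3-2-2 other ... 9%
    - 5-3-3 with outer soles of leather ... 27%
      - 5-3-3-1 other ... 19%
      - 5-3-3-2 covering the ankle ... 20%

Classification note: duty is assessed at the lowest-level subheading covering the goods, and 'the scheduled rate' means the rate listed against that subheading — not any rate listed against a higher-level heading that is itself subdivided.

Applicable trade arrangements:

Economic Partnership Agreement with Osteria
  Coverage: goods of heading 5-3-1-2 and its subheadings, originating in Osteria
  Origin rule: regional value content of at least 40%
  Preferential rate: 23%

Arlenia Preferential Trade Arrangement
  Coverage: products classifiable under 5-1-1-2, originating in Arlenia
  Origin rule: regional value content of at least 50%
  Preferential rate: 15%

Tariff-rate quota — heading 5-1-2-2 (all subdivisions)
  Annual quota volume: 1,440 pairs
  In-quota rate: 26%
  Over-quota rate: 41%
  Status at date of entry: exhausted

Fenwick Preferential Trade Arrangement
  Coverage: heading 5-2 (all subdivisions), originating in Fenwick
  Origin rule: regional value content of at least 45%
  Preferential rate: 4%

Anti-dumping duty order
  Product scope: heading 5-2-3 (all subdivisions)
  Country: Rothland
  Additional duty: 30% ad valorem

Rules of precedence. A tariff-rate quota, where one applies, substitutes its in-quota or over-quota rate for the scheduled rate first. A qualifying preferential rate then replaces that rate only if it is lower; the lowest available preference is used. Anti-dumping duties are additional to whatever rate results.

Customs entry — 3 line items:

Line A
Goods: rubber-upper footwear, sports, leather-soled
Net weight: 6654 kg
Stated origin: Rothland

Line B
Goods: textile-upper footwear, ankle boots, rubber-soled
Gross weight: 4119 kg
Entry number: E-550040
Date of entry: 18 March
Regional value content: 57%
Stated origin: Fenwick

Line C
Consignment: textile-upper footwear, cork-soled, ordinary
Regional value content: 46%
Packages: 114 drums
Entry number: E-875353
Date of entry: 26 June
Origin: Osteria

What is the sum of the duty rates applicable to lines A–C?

66%

Line A: rubber-upper → 5-1; leather-soled → 5-1-1; sports → 5-1-1-2. Scheduled 35%. No special measure applies. → 35%.
Line B: textile-upper → 5-2; rubber-soled → 5-2-3; ankle boots → 5-2-3-3. Scheduled 17%. Fenwick agreement on 5-2: RVC ≥ 45% → 4% available; preferential 4%. → 4%.
Line C: textile-upper → 5-2; cork-soled → 5-2-1; ordinary → 5-2-1-1. Scheduled 27%. Osteria agreement on 5-3-1-2: 5-2-1-1 not covered. → 27%.
Sum: 35% + 4% + 27% = 66%.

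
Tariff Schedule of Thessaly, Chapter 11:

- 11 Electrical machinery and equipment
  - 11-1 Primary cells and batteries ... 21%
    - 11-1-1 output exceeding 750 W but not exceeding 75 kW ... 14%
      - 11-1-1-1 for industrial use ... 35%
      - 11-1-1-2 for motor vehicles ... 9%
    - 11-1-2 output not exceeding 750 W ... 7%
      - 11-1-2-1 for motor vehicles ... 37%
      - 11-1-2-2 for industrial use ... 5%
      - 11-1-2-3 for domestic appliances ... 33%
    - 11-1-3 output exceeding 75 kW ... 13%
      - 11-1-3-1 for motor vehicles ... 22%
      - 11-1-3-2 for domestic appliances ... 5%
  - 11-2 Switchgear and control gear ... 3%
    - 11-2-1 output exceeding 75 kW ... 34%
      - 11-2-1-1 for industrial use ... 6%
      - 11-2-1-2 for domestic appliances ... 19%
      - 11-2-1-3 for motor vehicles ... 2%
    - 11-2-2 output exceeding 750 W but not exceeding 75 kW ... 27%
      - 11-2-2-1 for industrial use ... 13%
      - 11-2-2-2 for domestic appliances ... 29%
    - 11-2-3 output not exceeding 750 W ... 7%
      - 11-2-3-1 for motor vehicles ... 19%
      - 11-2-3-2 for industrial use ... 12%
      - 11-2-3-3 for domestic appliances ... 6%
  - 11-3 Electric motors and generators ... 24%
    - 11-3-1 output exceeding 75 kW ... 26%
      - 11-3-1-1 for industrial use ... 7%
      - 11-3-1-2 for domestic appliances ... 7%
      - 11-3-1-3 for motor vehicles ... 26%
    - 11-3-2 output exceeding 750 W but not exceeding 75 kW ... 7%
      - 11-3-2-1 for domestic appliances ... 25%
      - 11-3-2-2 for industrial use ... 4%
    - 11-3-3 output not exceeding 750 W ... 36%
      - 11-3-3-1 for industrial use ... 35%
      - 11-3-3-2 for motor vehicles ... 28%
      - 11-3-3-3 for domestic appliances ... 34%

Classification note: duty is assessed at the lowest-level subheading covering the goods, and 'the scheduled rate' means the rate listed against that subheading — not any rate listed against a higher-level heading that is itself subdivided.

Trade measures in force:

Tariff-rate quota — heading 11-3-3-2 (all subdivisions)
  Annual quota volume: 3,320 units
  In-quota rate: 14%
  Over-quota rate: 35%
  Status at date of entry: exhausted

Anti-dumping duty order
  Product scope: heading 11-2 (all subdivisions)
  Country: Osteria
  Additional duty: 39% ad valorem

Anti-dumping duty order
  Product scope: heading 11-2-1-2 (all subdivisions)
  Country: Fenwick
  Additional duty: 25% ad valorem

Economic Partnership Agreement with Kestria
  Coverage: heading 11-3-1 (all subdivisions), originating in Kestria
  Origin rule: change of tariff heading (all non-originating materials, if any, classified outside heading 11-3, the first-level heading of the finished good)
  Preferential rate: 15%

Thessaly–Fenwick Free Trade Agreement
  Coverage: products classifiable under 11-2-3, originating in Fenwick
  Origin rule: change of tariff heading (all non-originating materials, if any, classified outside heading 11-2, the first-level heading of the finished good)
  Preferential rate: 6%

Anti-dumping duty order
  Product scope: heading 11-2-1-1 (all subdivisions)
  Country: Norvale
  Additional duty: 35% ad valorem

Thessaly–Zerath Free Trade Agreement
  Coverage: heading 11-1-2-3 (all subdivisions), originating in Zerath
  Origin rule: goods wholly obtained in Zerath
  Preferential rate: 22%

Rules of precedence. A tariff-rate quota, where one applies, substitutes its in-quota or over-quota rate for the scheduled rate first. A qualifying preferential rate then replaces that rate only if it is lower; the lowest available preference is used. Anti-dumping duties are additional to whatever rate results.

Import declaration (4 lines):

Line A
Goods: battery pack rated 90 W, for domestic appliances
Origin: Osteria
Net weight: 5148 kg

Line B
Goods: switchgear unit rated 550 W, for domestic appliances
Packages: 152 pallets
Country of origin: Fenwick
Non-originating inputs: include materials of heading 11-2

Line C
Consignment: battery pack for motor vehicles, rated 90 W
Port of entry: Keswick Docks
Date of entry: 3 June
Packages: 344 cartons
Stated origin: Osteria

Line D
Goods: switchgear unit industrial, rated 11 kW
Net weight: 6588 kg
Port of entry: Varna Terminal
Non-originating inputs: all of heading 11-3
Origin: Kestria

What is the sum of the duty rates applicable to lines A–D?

89%

Line A: battery pack → 11-1; rated 90 W → 11-1-2; for domestic appliances → 11-1-2-3. Scheduled 33%. No special measure applies. → 33%.
Line B: switchgear unit → 11-2; rated 550 W → 11-2-3; for domestic appliances → 11-2-3-3. Scheduled 6%. Fenwick agreement on 11-2-3: CTH not met. → 6%.
Line C: battery pack → 11-1; rated 90 W → 11-1-2; for motor vehicles → 11-1-2-1. Scheduled 37%. No special measure applies. → 37%.
Line D: switchgear unit → 11-2; rated 11 kW → 11-2-2; industrial → 11-2-2-1. Scheduled 13%. Kestria agreement on 11-3-1: 11-2-2-1 not covered. → 13%.
Sum: 33% + 6% + 37% + 13% = 89%.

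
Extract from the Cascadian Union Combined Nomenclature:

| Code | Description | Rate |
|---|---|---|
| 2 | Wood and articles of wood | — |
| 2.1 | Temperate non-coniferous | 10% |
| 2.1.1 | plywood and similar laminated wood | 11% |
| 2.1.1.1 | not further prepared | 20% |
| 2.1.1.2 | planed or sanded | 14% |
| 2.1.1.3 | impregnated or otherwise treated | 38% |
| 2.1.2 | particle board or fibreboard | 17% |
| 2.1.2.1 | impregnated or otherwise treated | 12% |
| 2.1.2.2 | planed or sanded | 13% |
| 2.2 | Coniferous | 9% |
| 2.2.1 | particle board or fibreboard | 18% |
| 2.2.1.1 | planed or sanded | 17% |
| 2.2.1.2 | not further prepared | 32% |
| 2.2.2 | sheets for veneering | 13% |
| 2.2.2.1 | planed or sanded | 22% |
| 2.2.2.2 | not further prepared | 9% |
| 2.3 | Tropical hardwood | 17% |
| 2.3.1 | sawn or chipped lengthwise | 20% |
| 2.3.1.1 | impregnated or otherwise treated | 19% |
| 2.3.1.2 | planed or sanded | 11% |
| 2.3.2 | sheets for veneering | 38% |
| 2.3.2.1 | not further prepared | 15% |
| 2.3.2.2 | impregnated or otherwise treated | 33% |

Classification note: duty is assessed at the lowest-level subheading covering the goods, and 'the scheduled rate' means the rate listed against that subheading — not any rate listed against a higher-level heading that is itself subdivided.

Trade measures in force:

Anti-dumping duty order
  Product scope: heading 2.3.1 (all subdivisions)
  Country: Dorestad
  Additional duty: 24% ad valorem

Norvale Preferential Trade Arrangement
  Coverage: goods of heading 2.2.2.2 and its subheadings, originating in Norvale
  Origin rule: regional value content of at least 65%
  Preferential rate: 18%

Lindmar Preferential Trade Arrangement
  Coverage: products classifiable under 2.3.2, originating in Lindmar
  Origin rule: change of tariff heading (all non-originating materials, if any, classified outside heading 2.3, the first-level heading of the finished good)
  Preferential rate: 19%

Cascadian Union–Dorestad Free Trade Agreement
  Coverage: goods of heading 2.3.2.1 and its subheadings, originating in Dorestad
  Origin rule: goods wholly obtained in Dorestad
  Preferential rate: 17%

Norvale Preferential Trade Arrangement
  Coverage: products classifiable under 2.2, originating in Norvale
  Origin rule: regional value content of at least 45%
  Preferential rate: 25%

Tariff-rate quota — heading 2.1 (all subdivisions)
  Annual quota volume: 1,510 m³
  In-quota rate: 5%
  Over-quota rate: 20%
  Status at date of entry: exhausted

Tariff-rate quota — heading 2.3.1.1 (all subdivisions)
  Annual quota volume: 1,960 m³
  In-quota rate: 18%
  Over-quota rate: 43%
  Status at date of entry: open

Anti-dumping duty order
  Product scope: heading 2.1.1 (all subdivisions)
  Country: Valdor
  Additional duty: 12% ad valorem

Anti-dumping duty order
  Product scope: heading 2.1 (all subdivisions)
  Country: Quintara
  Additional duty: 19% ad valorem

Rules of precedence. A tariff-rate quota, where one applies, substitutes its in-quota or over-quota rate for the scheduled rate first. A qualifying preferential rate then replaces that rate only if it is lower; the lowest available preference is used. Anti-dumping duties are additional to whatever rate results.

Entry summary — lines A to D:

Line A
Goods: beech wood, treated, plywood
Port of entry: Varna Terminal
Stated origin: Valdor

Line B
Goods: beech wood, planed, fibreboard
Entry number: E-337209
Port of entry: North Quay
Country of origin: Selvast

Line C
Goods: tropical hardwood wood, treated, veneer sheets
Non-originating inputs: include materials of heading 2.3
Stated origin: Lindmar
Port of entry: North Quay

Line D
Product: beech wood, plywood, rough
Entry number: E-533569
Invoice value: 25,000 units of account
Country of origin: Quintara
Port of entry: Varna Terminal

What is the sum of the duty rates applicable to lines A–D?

Line A: beech → 2.1; plywood → 2.1.1; treated → 2.1.1.3. Scheduled 38%. quota on 2.1 exhausted → over-quota 20%; anti-dumping (Valdor, 2.1.1): +12%; total 20% + 12% = 32%. → 32%.
Line B: beech → 2.1; fibreboard → 2.1.2; planed → 2.1.2.2. Scheduled 13%. quota on 2.1 exhausted → over-quota 20%. → 20%.
Line C: tropical hardwood → 2.3; veneer sheets → 2.3.2; treated → 2.3.2.2. Scheduled 33%. Lindmar agreement on 2.3.2: CTH not met. → 33%.
Line D: beech → 2.1; plywood → 2.1.1; rough → 2.1.1.1. Scheduled 20%. quota on 2.1 exhausted → over-quota 20%; anti-dumping (Quintara, 2.1): +19%; total 20% + 19% = 39%. → 39%.
Sum: 32% + 20% + 33% + 39% = 124%.

124%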